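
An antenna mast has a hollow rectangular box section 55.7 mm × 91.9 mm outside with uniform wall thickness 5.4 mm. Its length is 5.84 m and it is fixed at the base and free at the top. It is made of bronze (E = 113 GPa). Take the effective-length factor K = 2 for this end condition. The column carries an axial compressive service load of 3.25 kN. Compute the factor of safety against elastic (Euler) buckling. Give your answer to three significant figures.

n ≈ 1.79

Inner dimensions: h_i = 91.9 − 2×5.4 = 81.10 mm, b_i = 55.7 − 2×5.4 = 44.90 mm
Weak-axis I_min = (h_o·b_o³ − h_i·b_i³)/12 with b_o = 55.7, b_i = 44.90 mm (shorter outer/inner sides).
I_min = (91.9×55.7³ − 81.10×44.90³)/12 = 7.117×10^5 mm⁴
I = 7.117×10^5 mm⁴ = 7.117×10^-7 m⁴
Effective length L_e = K·L = 2 × 5.84 = 11.68 m
P_cr = π²EI / L_e² = π² × 113×10⁹ × 7.117×10^-7 / 11.68² = 5.818×10^3 N
Factor of safety n = P_cr / P = 5.8180 / 3.25 = 1.79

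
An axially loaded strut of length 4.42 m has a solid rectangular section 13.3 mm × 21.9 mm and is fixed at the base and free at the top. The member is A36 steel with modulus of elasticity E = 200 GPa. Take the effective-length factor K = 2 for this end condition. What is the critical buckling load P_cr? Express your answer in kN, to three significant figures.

Buckling occurs about the weak axis: I_min = h·b³/12 with b = 13.3 mm (the shorter side).
I_min = 21.9×13.3³/12 = 4.294×10^3 mm⁴
I = 4.294×10^3 mm⁴ = 4.294×10^-9 m⁴
Effective length L_e = K·L = 2 × 4.42 = 8.840 m
P_cr = π²EI / L_e² = π² × 200×10⁹ × 4.294×10^-9 / 8.840² = 108.5 N

P_cr ≈ 0.108 kN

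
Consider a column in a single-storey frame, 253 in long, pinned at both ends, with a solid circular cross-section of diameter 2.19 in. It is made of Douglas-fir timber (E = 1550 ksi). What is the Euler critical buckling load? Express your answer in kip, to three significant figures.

I = πd⁴/64 = π×2.19⁴/64 = 1.129 in⁴
Effective length L_e = K·L = 1 × 253 = 253.0 in
P_cr = π²EI / L_e² = π² × 1550×10³ × 1.129 / 253.0² = 269.9 lb

P_cr ≈ 0.270 kip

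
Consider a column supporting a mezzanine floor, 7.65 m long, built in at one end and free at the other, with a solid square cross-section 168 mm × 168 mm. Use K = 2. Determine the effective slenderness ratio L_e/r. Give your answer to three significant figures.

λ ≈ 315

I = a⁴/12 = 168⁴/12 = 6.638×10^7 mm⁴
A = 2.822×10^4 mm²;  r_min = √(I/A) = √(6.638×10^7/2.822×10^4) = 48.50 mm
L_e = K·L = 2 × 7.65 m = 15.30 m = 15300 mm
λ = L_e / r_min = 15300 / 48.50 = 315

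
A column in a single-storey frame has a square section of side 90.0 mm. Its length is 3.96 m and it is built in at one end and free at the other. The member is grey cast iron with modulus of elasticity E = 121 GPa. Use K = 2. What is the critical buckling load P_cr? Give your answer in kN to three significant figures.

P_cr ≈ 104 kN

I = a⁴/12 = 90.0⁴/12 = 5.468×10^6 mm⁴
I = 5.468×10^6 mm⁴ = 5.468×10^-6 m⁴
Effective length L_e = K·L = 2 × 3.96 = 7.920 m
P_cr = π²EI / L_e² = π² × 121×10⁹ × 5.468×10^-6 / 7.920² = 1.041×10^5 N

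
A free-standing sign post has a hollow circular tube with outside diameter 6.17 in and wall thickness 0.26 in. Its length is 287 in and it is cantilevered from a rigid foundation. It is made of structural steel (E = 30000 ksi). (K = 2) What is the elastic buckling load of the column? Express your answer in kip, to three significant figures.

P_cr ≈ 19.0 kip

Inner diameter d_i = 6.17 − 2×0.26 = 5.650 in
I = π(d_o⁴ − d_i⁴)/64 = π(6.17⁴ − 5.650⁴)/64 = 21.12 in⁴
Effective length L_e = K·L = 2 × 287 = 574.0 in
P_cr = π²EI / L_e² = π² × 30000×10³ × 21.12 / 574.0² = 1.898×10^4 lb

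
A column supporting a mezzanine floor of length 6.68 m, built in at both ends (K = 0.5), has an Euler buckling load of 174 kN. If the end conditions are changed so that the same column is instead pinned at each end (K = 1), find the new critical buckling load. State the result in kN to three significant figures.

P_cr ≈ 43.5 kN

P_cr ∝ 1/K², so P_cr,new = P_cr,old × (K_old/K_new)² = 174 × (0.5/1)²
= 174 × 0.2500 = 43.5 kN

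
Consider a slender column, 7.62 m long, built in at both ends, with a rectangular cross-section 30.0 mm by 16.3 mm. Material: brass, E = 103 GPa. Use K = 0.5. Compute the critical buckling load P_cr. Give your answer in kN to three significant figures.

Buckling occurs about the weak axis: I_min = h·b³/12 with b = 16.3 mm (the shorter side).
I_min = 30.0×16.3³/12 = 1.083×10^4 mm⁴
I = 1.083×10^4 mm⁴ = 1.083×10^-8 m⁴
Effective length L_e = K·L = 0.5 × 7.62 = 3.810 m
P_cr = π²EI / L_e² = π² × 103×10⁹ × 1.083×10^-8 / 3.810² = 758.2 N

P_cr ≈ 0.758 kN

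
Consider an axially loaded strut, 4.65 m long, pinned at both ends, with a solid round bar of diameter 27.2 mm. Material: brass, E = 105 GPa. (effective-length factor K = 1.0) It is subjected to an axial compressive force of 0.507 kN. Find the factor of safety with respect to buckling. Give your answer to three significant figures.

I = πd⁴/64 = π×27.2⁴/64 = 2.687×10^4 mm⁴
I = 2.687×10^4 mm⁴ = 2.687×10^-8 m⁴
Effective length L_e = K·L = 1 × 4.65 = 4.650 m
P_cr = π²EI / L_e² = π² × 105×10⁹ × 2.687×10^-8 / 4.650² = 1.288×10^3 N
Factor of safety n = P_cr / P = 1.2877 / 0.507 = 2.54

n ≈ 2.54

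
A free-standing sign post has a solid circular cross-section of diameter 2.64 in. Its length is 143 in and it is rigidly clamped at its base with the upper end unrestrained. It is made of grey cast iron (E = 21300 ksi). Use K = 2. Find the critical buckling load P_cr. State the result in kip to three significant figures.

I = πd⁴/64 = π×2.64⁴/64 = 2.384 in⁴
Effective length L_e = K·L = 2 × 143 = 286.0 in
P_cr = π²EI / L_e² = π² × 21300×10³ × 2.384 / 286.0² = 6.128×10^3 lb

P_cr ≈ 6.13 kip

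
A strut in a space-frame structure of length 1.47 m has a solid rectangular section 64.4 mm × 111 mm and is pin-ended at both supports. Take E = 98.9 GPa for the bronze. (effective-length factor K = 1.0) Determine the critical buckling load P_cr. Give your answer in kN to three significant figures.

Buckling occurs about the weak axis: I_min = h·b³/12 with b = 64.4 mm (the shorter side).
I_min = 111×64.4³/12 = 2.471×10^6 mm⁴
I = 2.471×10^6 mm⁴ = 2.471×10^-6 m⁴
Effective length L_e = K·L = 1 × 1.47 = 1.470 m
P_cr = π²EI / L_e² = π² × 98.9×10⁹ × 2.471×10^-6 / 1.470² = 1.116×10^6 N

P_cr ≈ 1120 kN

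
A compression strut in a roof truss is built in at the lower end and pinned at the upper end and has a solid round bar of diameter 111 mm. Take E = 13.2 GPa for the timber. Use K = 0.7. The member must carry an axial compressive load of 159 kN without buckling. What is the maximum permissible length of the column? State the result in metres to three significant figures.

I = πd⁴/64 = π×111⁴/64 = 7.452×10^6 mm⁴
I = 7.452×10^-6 m⁴
At the buckling limit P_cr = P = 1.590×10^5 N
From P_cr = π²EI/(K·L)²:  L = (1/K)·√(π²EI/P_cr) = (1/0.7)·√(π²×1.32×10^10×7.452×10^-6/1.590×10^5)
L = 3.53 m

L_max ≈ 3.53 m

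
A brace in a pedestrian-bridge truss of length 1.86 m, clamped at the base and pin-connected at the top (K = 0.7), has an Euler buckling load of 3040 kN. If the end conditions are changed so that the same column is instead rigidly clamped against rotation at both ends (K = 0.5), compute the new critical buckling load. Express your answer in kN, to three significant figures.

P_cr ≈ 5960 kN

P_cr ∝ 1/K², so P_cr,new = P_cr,old × (K_old/K_new)² = 3040 × (0.7/0.5)²
= 3040 × 1.960 = 5960 kN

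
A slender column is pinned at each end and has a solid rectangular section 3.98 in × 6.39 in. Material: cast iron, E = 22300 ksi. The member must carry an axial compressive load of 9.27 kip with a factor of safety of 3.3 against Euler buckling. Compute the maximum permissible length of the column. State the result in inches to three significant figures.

Buckling occurs about the weak axis: I_min = h·b³/12 with b = 3.98 in (the shorter side).
I_min = 6.39×3.98³/12 = 33.57 in⁴
Required critical load P_cr = n·P = 3.3 × 9.27 = 30.59 kip = 3.059×10^4 lb
From P_cr = π²EI/(K·L)²:  L = (1/K)·√(π²EI/P_cr) = (1/1)·√(π²×2.23×10^7×33.57/3.059×10^4)
L = 491 in

L_max ≈ 491 in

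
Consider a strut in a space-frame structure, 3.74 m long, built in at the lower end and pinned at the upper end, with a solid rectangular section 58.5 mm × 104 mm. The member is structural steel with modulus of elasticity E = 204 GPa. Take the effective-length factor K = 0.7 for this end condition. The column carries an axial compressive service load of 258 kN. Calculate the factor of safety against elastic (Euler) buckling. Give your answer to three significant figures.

n ≈ 1.98

Buckling occurs about the weak axis: I_min = h·b³/12 with b = 58.5 mm (the shorter side).
I_min = 104×58.5³/12 = 1.735×10^6 mm⁴
I = 1.735×10^6 mm⁴ = 1.735×10^-6 m⁴
Effective length L_e = K·L = 0.7 × 3.74 = 2.618 m
P_cr = π²EI / L_e² = π² × 204×10⁹ × 1.735×10^-6 / 2.618² = 5.097×10^5 N
Factor of safety n = P_cr / P = 509.69 / 258 = 1.98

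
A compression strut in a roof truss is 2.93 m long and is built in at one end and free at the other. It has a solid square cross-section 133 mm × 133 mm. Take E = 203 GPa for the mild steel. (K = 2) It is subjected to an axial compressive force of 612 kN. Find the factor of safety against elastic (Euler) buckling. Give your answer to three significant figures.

n ≈ 2.49

I = a⁴/12 = 133⁴/12 = 2.608×10^7 mm⁴
I = 2.608×10^7 mm⁴ = 2.608×10^-5 m⁴
Effective length L_e = K·L = 2 × 2.93 = 5.860 m
P_cr = π²EI / L_e² = π² × 203×10⁹ × 2.608×10^-5 / 5.860² = 1.521×10^6 N
Factor of safety n = P_cr / P = 1521.3 / 612 = 2.49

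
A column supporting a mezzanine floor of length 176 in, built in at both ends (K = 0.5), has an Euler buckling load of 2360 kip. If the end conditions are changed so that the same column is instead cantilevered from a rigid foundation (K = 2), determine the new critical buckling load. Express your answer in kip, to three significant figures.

P_cr ≈ 148 kip

P_cr ∝ 1/K², so P_cr,new = P_cr,old × (K_old/K_new)² = 2360 × (0.5/2)²
= 2360 × 0.06250 = 148 kip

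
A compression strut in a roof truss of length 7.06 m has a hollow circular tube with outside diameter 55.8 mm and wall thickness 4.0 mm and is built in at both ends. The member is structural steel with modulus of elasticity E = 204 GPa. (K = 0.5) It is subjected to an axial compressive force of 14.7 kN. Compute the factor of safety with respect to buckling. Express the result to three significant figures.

n ≈ 2.41

Inner diameter d_i = 55.8 − 2×4.0 = 47.80 mm
I = π(d_o⁴ − d_i⁴)/64 = π(55.8⁴ − 47.80⁴)/64 = 2.196×10^5 mm⁴
I = 2.196×10^5 mm⁴ = 2.196×10^-7 m⁴
Effective length L_e = K·L = 0.5 × 7.06 = 3.530 m
P_cr = π²EI / L_e² = π² × 204×10⁹ × 2.196×10^-7 / 3.530² = 3.549×10^4 N
Factor of safety n = P_cr / P = 35.487 / 14.7 = 2.41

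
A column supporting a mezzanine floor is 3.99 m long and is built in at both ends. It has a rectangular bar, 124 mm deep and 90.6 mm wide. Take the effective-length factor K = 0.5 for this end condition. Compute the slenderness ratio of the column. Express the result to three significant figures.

λ ≈ 76.3

Buckling occurs about the weak axis: I_min = h·b³/12 with b = 90.6 mm (the shorter side).
I_min = 124×90.6³/12 = 7.685×10^6 mm⁴
A = 1.123×10^4 mm²;  r_min = √(I/A) = √(7.685×10^6/1.123×10^4) = 26.15 mm
L_e = K·L = 0.5 × 3.99 m = 1.995 m = 1995.0 mm
λ = L_e / r_min = 1995.0 / 26.15 = 76.3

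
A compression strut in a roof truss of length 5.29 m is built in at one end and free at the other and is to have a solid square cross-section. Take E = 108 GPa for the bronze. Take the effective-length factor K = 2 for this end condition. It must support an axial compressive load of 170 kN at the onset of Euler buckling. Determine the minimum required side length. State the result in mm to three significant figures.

L_e = K·L = 2 × 5.29 = 10.58 m
Required I = P_cr·L_e²/(π²E) = 1.700×10^5 × 10.58² / (π² × 1.08×10^11) = 1.785×10^-5 m⁴
I_req = 1.785×10^7 mm⁴
Solid square: I = a⁴/12  ⇒  a = (12I)^(1/4) = (12×1.785×10^7)^(1/4) = 121 mm

a ≈ 121 mm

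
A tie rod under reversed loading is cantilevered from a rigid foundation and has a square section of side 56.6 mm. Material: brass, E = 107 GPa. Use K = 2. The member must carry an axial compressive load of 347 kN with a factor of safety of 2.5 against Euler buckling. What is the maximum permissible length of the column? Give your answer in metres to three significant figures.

I = a⁴/12 = 56.6⁴/12 = 8.552×10^5 mm⁴
I = 8.552×10^-7 m⁴
Required critical load P_cr = n·P = 2.5 × 347 = 867.5 kN = 8.675×10^5 N
From P_cr = π²EI/(K·L)²:  L = (1/K)·√(π²EI/P_cr) = (1/2)·√(π²×1.07×10^11×8.552×10^-7/8.675×10^5)
L = 0.510 m

L_max ≈ 0.510 m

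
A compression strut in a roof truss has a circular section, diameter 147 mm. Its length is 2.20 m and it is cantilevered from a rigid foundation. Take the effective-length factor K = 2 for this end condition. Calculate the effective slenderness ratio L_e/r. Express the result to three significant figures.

λ ≈ 120

For a solid circle r = d/4 = 147/4 = 36.75 mm
L_e = K·L = 2 × 2.20 m = 4.400 m = 4400.0 mm
λ = L_e / r_min = 4400.0 / 36.75 = 120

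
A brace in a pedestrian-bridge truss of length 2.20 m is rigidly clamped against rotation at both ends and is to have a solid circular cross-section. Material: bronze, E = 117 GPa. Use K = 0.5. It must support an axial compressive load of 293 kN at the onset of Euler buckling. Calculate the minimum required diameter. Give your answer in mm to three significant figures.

L_e = K·L = 0.5 × 2.20 = 1.100 m
Required I = P_cr·L_e²/(π²E) = 2.930×10^5 × 1.100² / (π² × 1.17×10^11) = 3.070×10^-7 m⁴
I_req = 3.070×10^5 mm⁴
Solid circle: I = πd⁴/64  ⇒  d = (64I/π)^(1/4) = (64×3.070×10^5/π)^(1/4) = 50.0 mm

d ≈ 50.0 mm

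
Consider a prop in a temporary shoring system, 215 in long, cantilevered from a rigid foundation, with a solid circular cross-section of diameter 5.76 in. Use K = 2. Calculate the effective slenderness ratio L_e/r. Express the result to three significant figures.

I = πd⁴/64 = π×5.76⁴/64 = 54.03 in⁴
A = 26.06 in²;  r_min = √(I/A) = √(54.03/26.06) = 1.440 in
L_e = K·L = 2 × 215 = 430.0 in
λ = L_e / r_min = 430.00 / 1.440 = 299

λ ≈ 299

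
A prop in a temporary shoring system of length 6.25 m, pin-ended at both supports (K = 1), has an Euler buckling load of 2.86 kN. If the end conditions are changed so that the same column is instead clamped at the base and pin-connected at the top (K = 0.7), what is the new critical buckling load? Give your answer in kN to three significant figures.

P_cr ≈ 5.84 kN

P_cr ∝ 1/K², so P_cr,new = P_cr,old × (K_old/K_new)² = 2.86 × (1/0.7)²
= 2.86 × 2.041 = 5.84 kN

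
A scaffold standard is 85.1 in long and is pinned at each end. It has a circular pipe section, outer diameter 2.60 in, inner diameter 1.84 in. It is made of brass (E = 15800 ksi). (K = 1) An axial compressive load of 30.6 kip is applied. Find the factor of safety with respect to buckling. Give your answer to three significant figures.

d_o = 2.60 in, d_i = 1.84 in
I = π(d_o⁴ − d_i⁴)/64 = π(2.60⁴ − 1.840⁴)/64 = 1.681 in⁴
Effective length L_e = K·L = 1 × 85.1 = 85.10 in
P_cr = π²EI / L_e² = π² × 15800×10³ × 1.681 / 85.10² = 3.619×10^4 lb
Factor of safety n = P_cr / P = 36.186 / 30.6 = 1.18

n ≈ 1.18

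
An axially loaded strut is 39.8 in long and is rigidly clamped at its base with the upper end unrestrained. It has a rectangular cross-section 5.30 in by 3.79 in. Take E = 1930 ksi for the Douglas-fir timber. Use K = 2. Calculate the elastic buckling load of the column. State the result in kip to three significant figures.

Buckling occurs about the weak axis: I_min = h·b³/12 with b = 3.79 in (the shorter side).
I_min = 5.30×3.79³/12 = 24.04 in⁴
Effective length L_e = K·L = 2 × 39.8 = 79.60 in
P_cr = π²EI / L_e² = π² × 1930×10³ × 24.04 / 79.60² = 7.228×10^4 lb

P_cr ≈ 72.3 kip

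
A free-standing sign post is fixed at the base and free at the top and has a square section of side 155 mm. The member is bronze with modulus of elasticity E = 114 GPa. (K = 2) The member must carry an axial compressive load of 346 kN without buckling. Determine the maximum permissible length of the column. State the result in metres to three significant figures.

L_max ≈ 6.25 m

I = a⁴/12 = 155⁴/12 = 4.810×10^7 mm⁴
I = 4.810×10^-5 m⁴
At the buckling limit P_cr = P = 3.460×10^5 N
From P_cr = π²EI/(K·L)²:  L = (1/K)·√(π²EI/P_cr) = (1/2)·√(π²×1.14×10^11×4.810×10^-5/3.460×10^5)
L = 6.25 m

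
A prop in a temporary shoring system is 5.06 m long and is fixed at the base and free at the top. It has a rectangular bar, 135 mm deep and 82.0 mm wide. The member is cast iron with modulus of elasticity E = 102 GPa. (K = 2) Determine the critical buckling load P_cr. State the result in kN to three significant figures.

Buckling occurs about the weak axis: I_min = h·b³/12 with b = 82.0 mm (the shorter side).
I_min = 135×82.0³/12 = 6.203×10^6 mm⁴
I = 6.203×10^6 mm⁴ = 6.203×10^-6 m⁴
Effective length L_e = K·L = 2 × 5.06 = 10.12 m
P_cr = π²EI / L_e² = π² × 102×10⁹ × 6.203×10^-6 / 10.12² = 6.097×10^4 N

P_cr ≈ 61.0 kN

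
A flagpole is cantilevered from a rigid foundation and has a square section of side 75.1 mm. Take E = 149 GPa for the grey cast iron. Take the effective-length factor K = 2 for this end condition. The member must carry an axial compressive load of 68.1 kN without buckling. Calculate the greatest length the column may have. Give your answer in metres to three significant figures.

I = a⁴/12 = 75.1⁴/12 = 2.651×10^6 mm⁴
I = 2.651×10^-6 m⁴
At the buckling limit P_cr = P = 6.810×10^4 N
From P_cr = π²EI/(K·L)²:  L = (1/K)·√(π²EI/P_cr) = (1/2)·√(π²×1.49×10^11×2.651×10^-6/6.810×10^4)
L = 3.78 m

L_max ≈ 3.78 m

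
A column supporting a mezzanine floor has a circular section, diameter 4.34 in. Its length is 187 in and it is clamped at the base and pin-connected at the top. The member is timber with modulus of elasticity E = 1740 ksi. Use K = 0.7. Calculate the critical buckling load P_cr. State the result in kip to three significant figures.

P_cr ≈ 17.5 kip

I = πd⁴/64 = π×4.34⁴/64 = 17.42 in⁴
Effective length L_e = K·L = 0.7 × 187 = 130.9 in
P_cr = π²EI / L_e² = π² × 1740×10³ × 17.42 / 130.9² = 1.745×10^4 lb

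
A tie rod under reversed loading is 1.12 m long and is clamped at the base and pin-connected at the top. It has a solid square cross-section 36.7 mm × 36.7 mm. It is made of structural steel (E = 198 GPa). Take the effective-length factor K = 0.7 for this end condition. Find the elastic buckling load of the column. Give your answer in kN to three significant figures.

I = a⁴/12 = 36.7⁴/12 = 1.512×10^5 mm⁴
I = 1.512×10^5 mm⁴ = 1.512×10^-7 m⁴
Effective length L_e = K·L = 0.7 × 1.12 = 0.7840 m
P_cr = π²EI / L_e² = π² × 198×10⁹ × 1.512×10^-7 / 0.7840² = 4.806×10^5 N

P_cr ≈ 481 kN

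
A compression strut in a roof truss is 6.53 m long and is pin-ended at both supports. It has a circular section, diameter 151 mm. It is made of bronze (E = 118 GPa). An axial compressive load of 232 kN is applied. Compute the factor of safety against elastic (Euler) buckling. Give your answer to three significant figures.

n ≈ 3.00

I = πd⁴/64 = π×151⁴/64 = 2.552×10^7 mm⁴
I = 2.552×10^7 mm⁴ = 2.552×10^-5 m⁴
Effective length L_e = K·L = 1 × 6.53 = 6.530 m
P_cr = π²EI / L_e² = π² × 118×10⁹ × 2.552×10^-5 / 6.530² = 6.970×10^5 N
Factor of safety n = P_cr / P = 697.00 / 232 = 3.00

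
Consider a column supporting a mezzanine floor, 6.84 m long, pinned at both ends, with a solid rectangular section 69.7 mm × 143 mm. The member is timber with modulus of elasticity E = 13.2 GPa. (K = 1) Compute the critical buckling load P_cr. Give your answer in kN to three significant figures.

Buckling occurs about the weak axis: I_min = h·b³/12 with b = 69.7 mm (the shorter side).
I_min = 143×69.7³/12 = 4.035×10^6 mm⁴
I = 4.035×10^6 mm⁴ = 4.035×10^-6 m⁴
Effective length L_e = K·L = 1 × 6.84 = 6.840 m
P_cr = π²EI / L_e² = π² × 13.2×10⁹ × 4.035×10^-6 / 6.840² = 1.124×10^4 N

P_cr ≈ 11.2 kN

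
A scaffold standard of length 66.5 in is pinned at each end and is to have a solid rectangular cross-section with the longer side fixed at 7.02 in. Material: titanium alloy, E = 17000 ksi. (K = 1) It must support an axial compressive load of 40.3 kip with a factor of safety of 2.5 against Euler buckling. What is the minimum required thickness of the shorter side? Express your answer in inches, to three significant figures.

Required P_cr = n·P = 2.5 × 40.3 = 100.8 kip
L_e = K·L = 1 × 66.5 = 66.50 in
Required I = P_cr·L_e²/(π²E) = 1.007×10^5 × 66.50² / (π² × 1.70×10^7) = 2.655 in⁴
Rectangle, weak axis: I_min = h·b³/12 with h = 7.02 in fixed  ⇒  b = (12I/h)^(1/3) = 1.66 in

b ≈ 1.66 in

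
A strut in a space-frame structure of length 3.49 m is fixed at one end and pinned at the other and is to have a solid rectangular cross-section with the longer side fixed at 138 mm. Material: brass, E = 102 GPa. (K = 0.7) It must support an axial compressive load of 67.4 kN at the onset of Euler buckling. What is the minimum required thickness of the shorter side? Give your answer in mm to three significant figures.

b ≈ 32.6 mm

L_e = K·L = 0.7 × 3.49 = 2.443 m
Required I = P_cr·L_e²/(π²E) = 6.740×10^4 × 2.443² / (π² × 1.02×10^11) = 3.996×10^-7 m⁴
I_req = 3.996×10^5 mm⁴
Rectangle, weak axis: I_min = h·b³/12 with h = 138 mm fixed  ⇒  b = (12I/h)^(1/3) = 32.6 mm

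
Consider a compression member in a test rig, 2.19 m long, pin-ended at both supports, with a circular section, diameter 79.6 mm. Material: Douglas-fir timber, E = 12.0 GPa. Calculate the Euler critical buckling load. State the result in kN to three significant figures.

P_cr ≈ 48.7 kN

I = πd⁴/64 = π×79.6⁴/64 = 1.971×10^6 mm⁴
I = 1.971×10^6 mm⁴ = 1.971×10^-6 m⁴
Effective length L_e = K·L = 1 × 2.19 = 2.190 m
P_cr = π²EI / L_e² = π² × 12.0×10⁹ × 1.971×10^-6 / 2.190² = 4.866×10^4 N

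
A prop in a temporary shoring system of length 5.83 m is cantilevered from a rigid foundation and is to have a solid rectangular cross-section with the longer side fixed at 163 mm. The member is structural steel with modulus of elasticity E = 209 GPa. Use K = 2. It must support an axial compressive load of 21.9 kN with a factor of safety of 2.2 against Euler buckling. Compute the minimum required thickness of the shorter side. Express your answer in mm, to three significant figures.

b ≈ 61.6 mm

Required P_cr = n·P = 2.2 × 21.9 = 48.18 kN
L_e = K·L = 2 × 5.83 = 11.66 m
Required I = P_cr·L_e²/(π²E) = 4.818×10^4 × 11.66² / (π² × 2.09×10^11) = 3.176×10^-6 m⁴
I_req = 3.176×10^6 mm⁴
Rectangle, weak axis: I_min = h·b³/12 with h = 163 mm fixed  ⇒  b = (12I/h)^(1/3) = 61.6 mm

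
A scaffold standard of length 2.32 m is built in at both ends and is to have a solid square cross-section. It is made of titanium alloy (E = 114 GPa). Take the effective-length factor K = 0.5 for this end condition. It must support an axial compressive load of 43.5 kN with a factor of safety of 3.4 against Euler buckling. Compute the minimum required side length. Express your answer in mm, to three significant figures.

Required P_cr = n·P = 3.4 × 43.5 = 147.9 kN
L_e = K·L = 0.5 × 2.32 = 1.160 m
Required I = P_cr·L_e²/(π²E) = 1.479×10^5 × 1.160² / (π² × 1.14×10^11) = 1.769×10^-7 m⁴
I_req = 1.769×10^5 mm⁴
Solid square: I = a⁴/12  ⇒  a = (12I)^(1/4) = (12×1.769×10^5)^(1/4) = 38.2 mm

a ≈ 38.2 mm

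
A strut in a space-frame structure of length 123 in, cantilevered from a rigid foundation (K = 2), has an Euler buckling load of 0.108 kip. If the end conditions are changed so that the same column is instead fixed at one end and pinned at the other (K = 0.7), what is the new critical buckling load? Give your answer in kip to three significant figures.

P_cr ∝ 1/K², so P_cr,new = P_cr,old × (K_old/K_new)² = 0.108 × (2/0.7)²
= 0.108 × 8.163 = 0.882 kip

P_cr ≈ 0.882 kip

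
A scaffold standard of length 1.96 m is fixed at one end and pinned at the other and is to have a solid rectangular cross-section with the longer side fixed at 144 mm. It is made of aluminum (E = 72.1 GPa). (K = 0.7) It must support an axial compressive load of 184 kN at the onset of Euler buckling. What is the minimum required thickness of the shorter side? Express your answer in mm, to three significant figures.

L_e = K·L = 0.7 × 1.96 = 1.372 m
Required I = P_cr·L_e²/(π²E) = 1.840×10^5 × 1.372² / (π² × 7.21×10^10) = 4.867×10^-7 m⁴
I_req = 4.867×10^5 mm⁴
Rectangle, weak axis: I_min = h·b³/12 with h = 144 mm fixed  ⇒  b = (12I/h)^(1/3) = 34.4 mm

b ≈ 34.4 mm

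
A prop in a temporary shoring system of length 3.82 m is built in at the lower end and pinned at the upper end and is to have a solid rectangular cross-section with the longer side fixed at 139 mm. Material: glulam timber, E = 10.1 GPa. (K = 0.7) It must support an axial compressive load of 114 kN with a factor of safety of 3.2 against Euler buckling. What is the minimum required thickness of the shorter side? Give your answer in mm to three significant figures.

b ≈ 131 mm

Required P_cr = n·P = 3.2 × 114 = 364.8 kN
L_e = K·L = 0.7 × 3.82 = 2.674 m
Required I = P_cr·L_e²/(π²E) = 3.648×10^5 × 2.674² / (π² × 1.01×10^10) = 2.617×10^-5 m⁴
I_req = 2.617×10^7 mm⁴
Rectangle, weak axis: I_min = h·b³/12 with h = 139 mm fixed  ⇒  b = (12I/h)^(1/3) = 131 mm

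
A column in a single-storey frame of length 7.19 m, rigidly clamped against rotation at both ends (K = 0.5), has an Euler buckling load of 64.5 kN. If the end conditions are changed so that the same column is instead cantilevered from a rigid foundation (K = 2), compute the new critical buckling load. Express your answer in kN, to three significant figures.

P_cr ∝ 1/K², so P_cr,new = P_cr,old × (K_old/K_new)² = 64.5 × (0.5/2)²
= 64.5 × 0.06250 = 4.03 kN

P_cr ≈ 4.03 kN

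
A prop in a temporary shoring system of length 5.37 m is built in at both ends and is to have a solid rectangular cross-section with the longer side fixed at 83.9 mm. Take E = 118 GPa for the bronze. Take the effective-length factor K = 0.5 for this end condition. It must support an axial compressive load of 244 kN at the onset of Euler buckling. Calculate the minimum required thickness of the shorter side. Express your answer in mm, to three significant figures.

b ≈ 60.0 mm

L_e = K·L = 0.5 × 5.37 = 2.685 m
Required I = P_cr·L_e²/(π²E) = 2.440×10^5 × 2.685² / (π² × 1.18×10^11) = 1.510×10^-6 m⁴
I_req = 1.510×10^6 mm⁴
Rectangle, weak axis: I_min = h·b³/12 with h = 83.9 mm fixed  ⇒  b = (12I/h)^(1/3) = 60.0 mm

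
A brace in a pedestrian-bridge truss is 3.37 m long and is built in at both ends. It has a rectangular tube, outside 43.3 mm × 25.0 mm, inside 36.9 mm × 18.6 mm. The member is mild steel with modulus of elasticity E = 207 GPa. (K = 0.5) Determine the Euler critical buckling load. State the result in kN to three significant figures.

P_cr ≈ 26.3 kN

Weak-axis I_min = (h_o·b_o³ − h_i·b_i³)/12 with b_o = 25.0, b_i = 18.60 mm (shorter outer/inner sides).
I_min = (43.3×25.0³ − 36.90×18.60³)/12 = 3.659×10^4 mm⁴
I = 3.659×10^4 mm⁴ = 3.659×10^-8 m⁴
Effective length L_e = K·L = 0.5 × 3.37 = 1.685 m
P_cr = π²EI / L_e² = π² × 207×10⁹ × 3.659×10^-8 / 1.685² = 2.633×10^4 N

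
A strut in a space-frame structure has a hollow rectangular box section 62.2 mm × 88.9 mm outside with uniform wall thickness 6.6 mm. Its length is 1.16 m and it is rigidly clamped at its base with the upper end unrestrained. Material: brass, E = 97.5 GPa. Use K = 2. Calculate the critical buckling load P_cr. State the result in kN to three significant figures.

Inner dimensions: h_i = 88.9 − 2×6.6 = 75.70 mm, b_i = 62.2 − 2×6.6 = 49.00 mm
Weak-axis I_min = (h_o·b_o³ − h_i·b_i³)/12 with b_o = 62.2, b_i = 49.00 mm (shorter outer/inner sides).
I_min = (88.9×62.2³ − 75.70×49.00³)/12 = 1.041×10^6 mm⁴
I = 1.041×10^6 mm⁴ = 1.041×10^-6 m⁴
Effective length L_e = K·L = 2 × 1.16 = 2.320 m
P_cr = π²EI / L_e² = π² × 97.5×10⁹ × 1.041×10^-6 / 2.320² = 1.860×10^5 N

P_cr ≈ 186 kN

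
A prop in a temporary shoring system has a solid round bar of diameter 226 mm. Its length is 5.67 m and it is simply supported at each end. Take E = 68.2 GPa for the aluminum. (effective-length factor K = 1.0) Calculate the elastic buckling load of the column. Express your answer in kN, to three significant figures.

I = πd⁴/64 = π×226⁴/64 = 1.281×10^8 mm⁴
I = 1.281×10^8 mm⁴ = 1.281×10^-4 m⁴
Effective length L_e = K·L = 1 × 5.67 = 5.670 m
P_cr = π²EI / L_e² = π² × 68.2×10⁹ × 1.281×10^-4 / 5.670² = 2.681×10^6 N

P_cr ≈ 2680 kN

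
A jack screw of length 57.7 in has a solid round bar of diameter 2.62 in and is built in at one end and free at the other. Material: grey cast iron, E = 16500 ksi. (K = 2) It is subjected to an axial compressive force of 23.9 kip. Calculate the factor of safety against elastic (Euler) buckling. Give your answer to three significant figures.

I = πd⁴/64 = π×2.62⁴/64 = 2.313 in⁴
Effective length L_e = K·L = 2 × 57.7 = 115.4 in
P_cr = π²EI / L_e² = π² × 16500×10³ × 2.313 / 115.4² = 2.828×10^4 lb
Factor of safety n = P_cr / P = 28.284 / 23.9 = 1.18

n ≈ 1.18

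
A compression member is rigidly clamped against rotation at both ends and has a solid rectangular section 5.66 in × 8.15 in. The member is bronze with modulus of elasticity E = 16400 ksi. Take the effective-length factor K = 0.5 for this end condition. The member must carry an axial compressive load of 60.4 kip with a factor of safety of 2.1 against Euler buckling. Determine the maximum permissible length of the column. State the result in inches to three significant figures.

L_max ≈ 793 in

Buckling occurs about the weak axis: I_min = h·b³/12 with b = 5.66 in (the shorter side).
I_min = 8.15×5.66³/12 = 123.1 in⁴
Required critical load P_cr = n·P = 2.1 × 60.4 = 126.8 kip = 1.268×10^5 lb
From P_cr = π²EI/(K·L)²:  L = (1/K)·√(π²EI/P_cr) = (1/0.5)·√(π²×1.64×10^7×123.1/1.268×10^5)
L = 793 in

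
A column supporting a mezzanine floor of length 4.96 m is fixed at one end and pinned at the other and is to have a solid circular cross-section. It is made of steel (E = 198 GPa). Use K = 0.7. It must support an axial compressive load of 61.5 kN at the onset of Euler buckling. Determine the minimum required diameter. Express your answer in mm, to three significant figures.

L_e = K·L = 0.7 × 4.96 = 3.472 m
Required I = P_cr·L_e²/(π²E) = 6.150×10^4 × 3.472² / (π² × 1.98×10^11) = 3.794×10^-7 m⁴
I_req = 3.794×10^5 mm⁴
Solid circle: I = πd⁴/64  ⇒  d = (64I/π)^(1/4) = (64×3.794×10^5/π)^(1/4) = 52.7 mm

d ≈ 52.7 mm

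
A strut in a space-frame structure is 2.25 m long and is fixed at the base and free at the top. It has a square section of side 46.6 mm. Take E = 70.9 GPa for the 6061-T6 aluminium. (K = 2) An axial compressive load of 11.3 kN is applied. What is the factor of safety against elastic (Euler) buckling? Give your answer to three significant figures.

I = a⁴/12 = 46.6⁴/12 = 3.930×10^5 mm⁴
I = 3.930×10^5 mm⁴ = 3.930×10^-7 m⁴
Effective length L_e = K·L = 2 × 2.25 = 4.500 m
P_cr = π²EI / L_e² = π² × 70.9×10⁹ × 3.930×10^-7 / 4.500² = 1.358×10^4 N
Factor of safety n = P_cr / P = 13.579 / 11.3 = 1.20

n ≈ 1.20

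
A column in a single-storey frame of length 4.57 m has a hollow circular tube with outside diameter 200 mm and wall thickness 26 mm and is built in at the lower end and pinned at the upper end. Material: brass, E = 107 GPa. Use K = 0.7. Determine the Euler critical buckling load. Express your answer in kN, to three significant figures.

P_cr ≈ 5670 kN

Inner diameter d_i = 200 − 2×26 = 148.0 mm
I = π(d_o⁴ − d_i⁴)/64 = π(200⁴ − 148.0⁴)/64 = 5.499×10^7 mm⁴
I = 5.499×10^7 mm⁴ = 5.499×10^-5 m⁴
Effective length L_e = K·L = 0.7 × 4.57 = 3.199 m
P_cr = π²EI / L_e² = π² × 107×10⁹ × 5.499×10^-5 / 3.199² = 5.674×10^6 N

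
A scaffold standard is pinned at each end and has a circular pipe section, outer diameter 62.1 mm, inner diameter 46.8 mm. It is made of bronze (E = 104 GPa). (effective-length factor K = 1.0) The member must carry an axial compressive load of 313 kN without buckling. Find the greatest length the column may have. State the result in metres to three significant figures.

d_o = 62.1 mm, d_i = 46.8 mm
I = π(d_o⁴ − d_i⁴)/64 = π(62.1⁴ − 46.80⁴)/64 = 4.945×10^5 mm⁴
I = 4.945×10^-7 m⁴
At the buckling limit P_cr = P = 3.130×10^5 N
From P_cr = π²EI/(K·L)²:  L = (1/K)·√(π²EI/P_cr) = (1/1)·√(π²×1.04×10^11×4.945×10^-7/3.130×10^5)
L = 1.27 m

L_max ≈ 1.27 m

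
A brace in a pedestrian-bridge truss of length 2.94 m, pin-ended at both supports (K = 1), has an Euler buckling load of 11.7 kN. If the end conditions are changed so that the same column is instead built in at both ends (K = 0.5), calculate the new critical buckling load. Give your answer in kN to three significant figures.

P_cr ≈ 46.8 kN

P_cr ∝ 1/K², so P_cr,new = P_cr,old × (K_old/K_new)² = 11.7 × (1/0.5)²
= 11.7 × 4.000 = 46.8 kN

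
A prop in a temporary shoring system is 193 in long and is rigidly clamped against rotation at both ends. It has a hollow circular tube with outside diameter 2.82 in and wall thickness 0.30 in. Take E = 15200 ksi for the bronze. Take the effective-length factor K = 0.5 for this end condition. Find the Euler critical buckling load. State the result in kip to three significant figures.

P_cr ≈ 30.8 kip

Inner diameter d_i = 2.82 − 2×0.30 = 2.220 in
I = π(d_o⁴ − d_i⁴)/64 = π(2.82⁴ − 2.220⁴)/64 = 1.912 in⁴
Effective length L_e = K·L = 0.5 × 193 = 96.50 in
P_cr = π²EI / L_e² = π² × 15200×10³ × 1.912 / 96.50² = 3.080×10^4 lb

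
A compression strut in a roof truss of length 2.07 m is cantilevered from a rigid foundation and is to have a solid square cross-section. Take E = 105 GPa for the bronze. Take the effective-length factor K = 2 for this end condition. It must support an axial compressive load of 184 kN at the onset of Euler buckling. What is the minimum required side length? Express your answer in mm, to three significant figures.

a ≈ 77.7 mm

L_e = K·L = 2 × 2.07 = 4.140 m
Required I = P_cr·L_e²/(π²E) = 1.840×10^5 × 4.140² / (π² × 1.05×10^11) = 3.043×10^-6 m⁴
I_req = 3.043×10^6 mm⁴
Solid square: I = a⁴/12  ⇒  a = (12I)^(1/4) = (12×3.043×10^6)^(1/4) = 77.7 mm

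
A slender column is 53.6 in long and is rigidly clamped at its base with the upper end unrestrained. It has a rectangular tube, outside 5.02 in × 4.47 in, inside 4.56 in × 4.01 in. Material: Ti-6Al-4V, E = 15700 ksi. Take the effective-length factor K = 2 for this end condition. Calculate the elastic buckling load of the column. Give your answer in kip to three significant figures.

Weak-axis I_min = (h_o·b_o³ − h_i·b_i³)/12 with b_o = 4.47, b_i = 4.010 in (shorter outer/inner sides).
I_min = (5.02×4.47³ − 4.560×4.010³)/12 = 12.86 in⁴
Effective length L_e = K·L = 2 × 53.6 = 107.2 in
P_cr = π²EI / L_e² = π² × 15700×10³ × 12.86 / 107.2² = 1.734×10^5 lb

P_cr ≈ 173 kip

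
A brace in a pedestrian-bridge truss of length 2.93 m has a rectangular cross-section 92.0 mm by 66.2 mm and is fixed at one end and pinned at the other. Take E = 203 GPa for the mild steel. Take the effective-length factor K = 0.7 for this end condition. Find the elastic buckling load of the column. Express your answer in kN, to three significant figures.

P_cr ≈ 1060 kN

Buckling occurs about the weak axis: I_min = h·b³/12 with b = 66.2 mm (the shorter side).
I_min = 92.0×66.2³/12 = 2.224×10^6 mm⁴
I = 2.224×10^6 mm⁴ = 2.224×10^-6 m⁴
Effective length L_e = K·L = 0.7 × 2.93 = 2.051 m
P_cr = π²EI / L_e² = π² × 203×10⁹ × 2.224×10^-6 / 2.051² = 1.059×10^6 N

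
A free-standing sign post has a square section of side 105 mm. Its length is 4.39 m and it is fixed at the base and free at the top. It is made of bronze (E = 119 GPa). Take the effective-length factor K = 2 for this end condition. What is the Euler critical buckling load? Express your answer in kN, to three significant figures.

I = a⁴/12 = 105⁴/12 = 1.013×10^7 mm⁴
I = 1.013×10^7 mm⁴ = 1.013×10^-5 m⁴
Effective length L_e = K·L = 2 × 4.39 = 8.780 m
P_cr = π²EI / L_e² = π² × 119×10⁹ × 1.013×10^-5 / 8.780² = 1.543×10^5 N

P_cr ≈ 154 kN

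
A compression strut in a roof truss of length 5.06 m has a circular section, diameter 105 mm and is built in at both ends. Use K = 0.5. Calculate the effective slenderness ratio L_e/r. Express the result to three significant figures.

I = πd⁴/64 = π×105⁴/64 = 5.967×10^6 mm⁴
A = 8.659×10^3 mm²;  r_min = √(I/A) = √(5.967×10^6/8.659×10^3) = 26.25 mm
L_e = K·L = 0.5 × 5.06 m = 2.530 m = 2530.0 mm
λ = L_e / r_min = 2530.0 / 26.25 = 96.4

λ ≈ 96.4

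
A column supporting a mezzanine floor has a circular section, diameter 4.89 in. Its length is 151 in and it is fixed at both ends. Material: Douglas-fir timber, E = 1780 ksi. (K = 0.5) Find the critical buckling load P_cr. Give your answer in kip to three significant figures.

I = πd⁴/64 = π×4.89⁴/64 = 28.07 in⁴
Effective length L_e = K·L = 0.5 × 151 = 75.50 in
P_cr = π²EI / L_e² = π² × 1780×10³ × 28.07 / 75.50² = 8.650×10^4 lb

P_cr ≈ 86.5 kip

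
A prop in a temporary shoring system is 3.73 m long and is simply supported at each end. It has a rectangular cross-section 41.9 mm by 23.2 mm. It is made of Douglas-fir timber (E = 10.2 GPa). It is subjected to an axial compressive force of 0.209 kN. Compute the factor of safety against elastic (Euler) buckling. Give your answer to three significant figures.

Buckling occurs about the weak axis: I_min = h·b³/12 with b = 23.2 mm (the shorter side).
I_min = 41.9×23.2³/12 = 4.360×10^4 mm⁴
I = 4.360×10^4 mm⁴ = 4.360×10^-8 m⁴
Effective length L_e = K·L = 1 × 3.73 = 3.730 m
P_cr = π²EI / L_e² = π² × 10.2×10⁹ × 4.360×10^-8 / 3.730² = 315.5 N
Factor of safety n = P_cr / P = 0.31549 / 0.209 = 1.51

n ≈ 1.51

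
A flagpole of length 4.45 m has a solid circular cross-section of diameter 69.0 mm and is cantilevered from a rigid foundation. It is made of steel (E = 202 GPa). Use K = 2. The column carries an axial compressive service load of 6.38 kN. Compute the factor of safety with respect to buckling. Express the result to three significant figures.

n ≈ 4.39

I = πd⁴/64 = π×69.0⁴/64 = 1.113×10^6 mm⁴
I = 1.113×10^6 mm⁴ = 1.113×10^-6 m⁴
Effective length L_e = K·L = 2 × 4.45 = 8.900 m
P_cr = π²EI / L_e² = π² × 202×10⁹ × 1.113×10^-6 / 8.900² = 2.801×10^4 N
Factor of safety n = P_cr / P = 28.005 / 6.38 = 4.39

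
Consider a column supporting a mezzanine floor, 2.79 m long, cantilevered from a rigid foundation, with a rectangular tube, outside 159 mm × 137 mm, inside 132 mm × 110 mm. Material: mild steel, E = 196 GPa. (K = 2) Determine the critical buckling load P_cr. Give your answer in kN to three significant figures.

P_cr ≈ 1210 kN

Weak-axis I_min = (h_o·b_o³ − h_i·b_i³)/12 with b_o = 137, b_i = 110.0 mm (shorter outer/inner sides).
I_min = (159×137³ − 132.0×110.0³)/12 = 1.943×10^7 mm⁴
I = 1.943×10^7 mm⁴ = 1.943×10^-5 m⁴
Effective length L_e = K·L = 2 × 2.79 = 5.580 m
P_cr = π²EI / L_e² = π² × 196×10⁹ × 1.943×10^-5 / 5.580² = 1.207×10^6 N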